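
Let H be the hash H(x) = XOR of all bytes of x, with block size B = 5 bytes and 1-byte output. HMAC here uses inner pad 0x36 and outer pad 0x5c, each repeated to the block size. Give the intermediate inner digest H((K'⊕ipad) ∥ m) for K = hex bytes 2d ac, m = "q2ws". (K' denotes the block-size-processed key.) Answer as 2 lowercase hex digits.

f0

Key hex bytes 2d ac is 2 bytes ≤ B = 5; zero-pad to 5 bytes: K' = 2d ac 00 00 00.
K' ⊕ ipad = 1b 9a 36 36 36.
Inner input = 1b 9a 36 36 36 ∥ 71 32 77 73.
Inner hash: XOR 1b⊕9a⊕36⊕36⊕36⊕71⊕32⊕77⊕73 = f0.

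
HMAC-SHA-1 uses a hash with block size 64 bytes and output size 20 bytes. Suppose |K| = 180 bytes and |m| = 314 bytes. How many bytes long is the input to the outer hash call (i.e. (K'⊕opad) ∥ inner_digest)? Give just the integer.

84

Key is 180 > 64 bytes, so it is hashed to 20 bytes then zero-padded to 64: |K'| = 64.
Outer input = (K'⊕opad) ∥ H(inner) → 64 + 20 = 84 bytes.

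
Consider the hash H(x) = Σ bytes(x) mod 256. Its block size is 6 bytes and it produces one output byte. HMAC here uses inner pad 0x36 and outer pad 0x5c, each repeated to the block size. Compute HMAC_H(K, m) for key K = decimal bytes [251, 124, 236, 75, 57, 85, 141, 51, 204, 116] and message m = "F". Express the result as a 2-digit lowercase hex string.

8a

Key decimal bytes [251, 124, 236, 75, 57, 85, 141, 51, 204, 116] = fb 7c ec 4b 39 55 8d 33 cc 74 is 10 bytes > B = 6, so hash it first: H(key) = 3c, then zero-pad to 6 bytes: K' = 3c 00 00 00 00 00.
K' ⊕ ipad = 0a 36 36 36 36 36.  K' ⊕ opad = 60 5c 5c 5c 5c 5c.
Inner input = (K'⊕ipad) ∥ m = 0a 36 36 36 36 36 ∥ 46.
Inner hash: sum = 10+54+54+54+54+54+70 = 350; mod 256 = 94 → 5e.
Outer input = (K'⊕opad) ∥ inner = 60 5c 5c 5c 5c 5c ∥ 5e.
Outer hash (tag): sum = 96+92+92+92+92+92+94 = 650; mod 256 = 138 → 8a.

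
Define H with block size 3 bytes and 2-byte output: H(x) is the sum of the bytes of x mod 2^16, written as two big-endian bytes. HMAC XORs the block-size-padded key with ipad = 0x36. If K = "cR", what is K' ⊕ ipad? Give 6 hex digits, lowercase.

556436

Key "cR" = 63 52 is 2 bytes ≤ B = 3; zero-pad to 3 bytes: K' = 63 52 00.
XOR each byte with 0x36: 63⊕36=55, 52⊕36=64, 00⊕36=36.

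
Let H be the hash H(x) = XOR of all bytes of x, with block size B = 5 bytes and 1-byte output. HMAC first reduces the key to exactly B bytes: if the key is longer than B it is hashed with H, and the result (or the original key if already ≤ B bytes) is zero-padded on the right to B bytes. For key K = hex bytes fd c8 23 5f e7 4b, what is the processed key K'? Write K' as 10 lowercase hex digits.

e500000000

|K| = 6 > B = 5, so first hash the key.
H(K): XOR fd⊕c8⊕23⊕5f⊕e7⊕4b = e5.
Zero-pad H(K) = e5 to 5 bytes: K' = e5 00 00 00 00.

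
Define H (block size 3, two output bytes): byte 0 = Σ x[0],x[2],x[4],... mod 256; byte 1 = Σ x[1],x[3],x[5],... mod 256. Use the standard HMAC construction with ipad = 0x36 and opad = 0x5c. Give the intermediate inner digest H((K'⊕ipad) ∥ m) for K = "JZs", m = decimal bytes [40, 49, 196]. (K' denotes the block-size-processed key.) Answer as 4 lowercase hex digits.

Key "JZs" = 4a 5a 73 is exactly B = 3 bytes: K' = 4a 5a 73.
K' ⊕ ipad = 7c 6c 45.
Inner input = 7c 6c 45 ∥ 28 31 c4.
Inner hash: even-index sum = 242 mod 256 = 242; odd-index sum = 344 mod 256 = 88 → f2 58.

f258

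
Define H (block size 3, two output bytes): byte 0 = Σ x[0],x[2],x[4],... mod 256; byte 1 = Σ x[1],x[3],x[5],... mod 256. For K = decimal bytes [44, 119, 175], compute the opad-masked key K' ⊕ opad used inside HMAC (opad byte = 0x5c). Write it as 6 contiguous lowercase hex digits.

Key decimal bytes [44, 119, 175] = 2c 77 af is exactly B = 3 bytes: K' = 2c 77 af.
XOR each byte with 0x5c: 2c⊕5c=70, 77⊕5c=2b, af⊕5c=f3.

702bf3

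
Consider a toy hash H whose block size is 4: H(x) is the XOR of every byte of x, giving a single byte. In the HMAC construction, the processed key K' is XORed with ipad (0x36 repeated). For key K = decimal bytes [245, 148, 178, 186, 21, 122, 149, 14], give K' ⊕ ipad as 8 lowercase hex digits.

Key decimal bytes [245, 148, 178, 186, 21, 122, 149, 14] = f5 94 b2 ba 15 7a 95 0e is 8 bytes > B = 4, so hash it first: H(key) = 9d, then zero-pad to 4 bytes: K' = 9d 00 00 00.
XOR each byte with 0x36: 9d⊕36=ab, 00⊕36=36, 00⊕36=36, 00⊕36=36.

ab363636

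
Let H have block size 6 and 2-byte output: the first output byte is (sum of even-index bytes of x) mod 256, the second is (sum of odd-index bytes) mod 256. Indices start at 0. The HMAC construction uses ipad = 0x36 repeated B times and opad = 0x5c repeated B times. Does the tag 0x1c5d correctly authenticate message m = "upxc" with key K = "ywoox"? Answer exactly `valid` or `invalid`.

Key "ywoox" = 79 77 6f 6f 78 is 5 bytes ≤ B = 6; zero-pad to 6 bytes: K' = 79 77 6f 6f 78 00.
K' ⊕ ipad = 4f 41 59 59 4e 36; K' ⊕ opad = 25 2b 33 33 24 5c.
Inner hash: even-index sum = 483 mod 256 = 227; odd-index sum = 419 mod 256 = 163 → e3 a3.
Outer hash (recomputed tag): even-index sum = 351 mod 256 = 95; odd-index sum = 349 mod 256 = 93 → 5f 5d.
Recomputed tag = 5f5d; claimed = 1c5d → mismatch.

invalid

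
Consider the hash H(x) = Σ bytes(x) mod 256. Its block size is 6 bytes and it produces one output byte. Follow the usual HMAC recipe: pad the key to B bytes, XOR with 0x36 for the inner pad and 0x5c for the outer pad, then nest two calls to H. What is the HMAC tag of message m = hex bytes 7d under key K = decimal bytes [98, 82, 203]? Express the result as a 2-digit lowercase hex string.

Key decimal bytes [98, 82, 203] = 62 52 cb is 3 bytes ≤ B = 6; zero-pad to 6 bytes: K' = 62 52 cb 00 00 00.
K' ⊕ ipad = 54 64 fd 36 36 36.  K' ⊕ opad = 3e 0e 97 5c 5c 5c.
Inner input = (K'⊕ipad) ∥ m = 54 64 fd 36 36 36 ∥ 7d.
Inner hash: sum = 84+100+253+54+54+54+125 = 724; mod 256 = 212 → d4.
Outer input = (K'⊕opad) ∥ inner = 3e 0e 97 5c 5c 5c ∥ d4.
Outer hash (tag): sum = 62+14+151+92+92+92+212 = 715; mod 256 = 203 → cb.

cb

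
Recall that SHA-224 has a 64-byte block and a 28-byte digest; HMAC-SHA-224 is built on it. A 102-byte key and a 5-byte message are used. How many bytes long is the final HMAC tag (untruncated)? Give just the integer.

28

The tag is one SHA-224 digest: 28 bytes.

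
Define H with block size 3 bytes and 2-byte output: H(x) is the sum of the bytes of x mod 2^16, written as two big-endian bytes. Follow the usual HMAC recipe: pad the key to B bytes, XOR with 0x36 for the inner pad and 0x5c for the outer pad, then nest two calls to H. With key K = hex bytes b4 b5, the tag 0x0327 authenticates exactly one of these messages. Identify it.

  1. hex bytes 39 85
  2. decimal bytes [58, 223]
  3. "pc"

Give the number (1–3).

Key hex bytes b4 b5 is 2 bytes ≤ B = 3; zero-pad to 3 bytes: K' = b4 b5 00.
K' ⊕ ipad = 82 83 36; K' ⊕ opad = e8 e9 5c.
m1: inner = H(82 83 36 39 85) = 01 f9; tag = H(e8 e9 5c 01 f9) = 0327 ← matches
m2: inner = H(82 83 36 3a df) = 02 54; tag = H(e8 e9 5c 02 54) = 0283
m3: inner = H(82 83 36 70 63) = 02 0e; tag = H(e8 e9 5c 02 0e) = 023d

1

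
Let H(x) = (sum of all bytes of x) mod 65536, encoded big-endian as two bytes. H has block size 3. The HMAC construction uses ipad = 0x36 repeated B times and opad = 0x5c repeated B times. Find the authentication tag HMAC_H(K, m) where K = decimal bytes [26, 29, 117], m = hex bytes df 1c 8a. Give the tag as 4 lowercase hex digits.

Key decimal bytes [26, 29, 117] = 1a 1d 75 is exactly B = 3 bytes: K' = 1a 1d 75.
K' ⊕ ipad = 2c 2b 43.  K' ⊕ opad = 46 41 29.
Inner input = (K'⊕ipad) ∥ m = 2c 2b 43 ∥ df 1c 8a.
Inner hash: sum = 44+43+67+223+28+138 = 543 → 02 1f.
Outer input = (K'⊕opad) ∥ inner = 46 41 29 ∥ 02 1f.
Outer hash (tag): sum = 70+65+41+2+31 = 209 → 00 d1.

00d1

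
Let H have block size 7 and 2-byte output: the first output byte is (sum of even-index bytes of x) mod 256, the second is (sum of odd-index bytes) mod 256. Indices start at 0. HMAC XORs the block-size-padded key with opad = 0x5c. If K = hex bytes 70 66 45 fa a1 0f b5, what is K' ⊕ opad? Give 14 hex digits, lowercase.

2c3a19a6fd53e9

Key hex bytes 70 66 45 fa a1 0f b5 is exactly B = 7 bytes: K' = 70 66 45 fa a1 0f b5.
XOR each byte with 0x5c: 70⊕5c=2c, 66⊕5c=3a, 45⊕5c=19, fa⊕5c=a6, a1⊕5c=fd, 0f⊕5c=53, b5⊕5c=e9.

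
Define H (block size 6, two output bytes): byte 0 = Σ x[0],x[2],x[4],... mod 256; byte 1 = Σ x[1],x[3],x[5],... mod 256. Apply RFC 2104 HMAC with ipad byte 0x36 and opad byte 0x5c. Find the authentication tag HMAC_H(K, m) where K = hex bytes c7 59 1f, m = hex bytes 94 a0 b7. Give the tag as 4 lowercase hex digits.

d538

Key hex bytes c7 59 1f is 3 bytes ≤ B = 6; zero-pad to 6 bytes: K' = c7 59 1f 00 00 00.
K' ⊕ ipad = f1 6f 29 36 36 36.  K' ⊕ opad = 9b 05 43 5c 5c 5c.
Inner input = (K'⊕ipad) ∥ m = f1 6f 29 36 36 36 ∥ 94 a0 b7.
Inner hash: even-index sum = 667 mod 256 = 155; odd-index sum = 379 mod 256 = 123 → 9b 7b.
Outer input = (K'⊕opad) ∥ inner = 9b 05 43 5c 5c 5c ∥ 9b 7b.
Outer hash (tag): even-index sum = 469 mod 256 = 213; odd-index sum = 312 mod 256 = 56 → d5 38.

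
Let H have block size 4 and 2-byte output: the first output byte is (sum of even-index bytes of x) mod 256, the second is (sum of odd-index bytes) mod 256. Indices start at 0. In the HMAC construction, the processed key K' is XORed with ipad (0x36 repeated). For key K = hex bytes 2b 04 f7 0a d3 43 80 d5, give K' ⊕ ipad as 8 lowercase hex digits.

Key hex bytes 2b 04 f7 0a d3 43 80 d5 is 8 bytes > B = 4, so hash it first: H(key) = 75 26, then zero-pad to 4 bytes: K' = 75 26 00 00.
XOR each byte with 0x36: 75⊕36=43, 26⊕36=10, 00⊕36=36, 00⊕36=36.

43103636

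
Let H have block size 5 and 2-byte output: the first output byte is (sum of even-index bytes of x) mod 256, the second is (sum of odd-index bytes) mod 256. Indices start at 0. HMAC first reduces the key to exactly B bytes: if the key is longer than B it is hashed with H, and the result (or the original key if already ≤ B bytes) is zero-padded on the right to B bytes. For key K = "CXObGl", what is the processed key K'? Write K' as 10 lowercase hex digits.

|K| = 6 > B = 5, so first hash the key.
H(K): even-index sum = 217 mod 256 = 217; odd-index sum = 294 mod 256 = 38 → d9 26.
Zero-pad H(K) = d9 26 to 5 bytes: K' = d9 26 00 00 00.

d926000000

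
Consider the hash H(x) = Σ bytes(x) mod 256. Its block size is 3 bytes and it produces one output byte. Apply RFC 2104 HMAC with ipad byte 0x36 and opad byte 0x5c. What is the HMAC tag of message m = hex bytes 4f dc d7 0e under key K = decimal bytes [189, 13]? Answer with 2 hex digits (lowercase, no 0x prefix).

Key decimal bytes [189, 13] = bd 0d is 2 bytes ≤ B = 3; zero-pad to 3 bytes: K' = bd 0d 00.
K' ⊕ ipad = 8b 3b 36.  K' ⊕ opad = e1 51 5c.
Inner input = (K'⊕ipad) ∥ m = 8b 3b 36 ∥ 4f dc d7 0e.
Inner hash: sum = 139+59+54+79+220+215+14 = 780; mod 256 = 12 → 0c.
Outer input = (K'⊕opad) ∥ inner = e1 51 5c ∥ 0c.
Outer hash (tag): sum = 225+81+92+12 = 410; mod 256 = 154 → 9a.

9a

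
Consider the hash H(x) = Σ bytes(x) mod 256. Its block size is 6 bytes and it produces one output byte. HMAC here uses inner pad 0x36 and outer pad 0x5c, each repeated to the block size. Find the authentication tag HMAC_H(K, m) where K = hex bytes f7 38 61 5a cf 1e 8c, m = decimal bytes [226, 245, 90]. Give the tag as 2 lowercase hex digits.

9f

Key hex bytes f7 38 61 5a cf 1e 8c is 7 bytes > B = 6, so hash it first: H(key) = 63, then zero-pad to 6 bytes: K' = 63 00 00 00 00 00.
K' ⊕ ipad = 55 36 36 36 36 36.  K' ⊕ opad = 3f 5c 5c 5c 5c 5c.
Inner input = (K'⊕ipad) ∥ m = 55 36 36 36 36 36 ∥ e2 f5 5a.
Inner hash: sum = 85+54+54+54+54+54+226+245+90 = 916; mod 256 = 148 → 94.
Outer input = (K'⊕opad) ∥ inner = 3f 5c 5c 5c 5c 5c ∥ 94.
Outer hash (tag): sum = 63+92+92+92+92+92+148 = 671; mod 256 = 159 → 9f.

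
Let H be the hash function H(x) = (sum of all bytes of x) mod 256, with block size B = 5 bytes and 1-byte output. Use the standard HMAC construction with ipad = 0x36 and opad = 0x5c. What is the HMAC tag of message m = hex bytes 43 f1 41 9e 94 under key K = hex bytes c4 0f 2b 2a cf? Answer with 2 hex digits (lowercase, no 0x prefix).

6f

Key hex bytes c4 0f 2b 2a cf is exactly B = 5 bytes: K' = c4 0f 2b 2a cf.
K' ⊕ ipad = f2 39 1d 1c f9.  K' ⊕ opad = 98 53 77 76 93.
Inner input = (K'⊕ipad) ∥ m = f2 39 1d 1c f9 ∥ 43 f1 41 9e 94.
Inner hash: sum = 242+57+29+28+249+67+241+65+158+148 = 1284; mod 256 = 4 → 04.
Outer input = (K'⊕opad) ∥ inner = 98 53 77 76 93 ∥ 04.
Outer hash (tag): sum = 152+83+119+118+147+4 = 623; mod 256 = 111 → 6f.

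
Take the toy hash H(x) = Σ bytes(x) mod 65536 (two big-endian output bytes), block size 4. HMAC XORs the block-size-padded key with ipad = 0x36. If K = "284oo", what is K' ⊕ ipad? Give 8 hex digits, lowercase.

Key "284oo" = 32 38 34 6f 6f is 5 bytes > B = 4, so hash it first: H(key) = 01 7c, then zero-pad to 4 bytes: K' = 01 7c 00 00.
XOR each byte with 0x36: 01⊕36=37, 7c⊕36=4a, 00⊕36=36, 00⊕36=36.

374a3636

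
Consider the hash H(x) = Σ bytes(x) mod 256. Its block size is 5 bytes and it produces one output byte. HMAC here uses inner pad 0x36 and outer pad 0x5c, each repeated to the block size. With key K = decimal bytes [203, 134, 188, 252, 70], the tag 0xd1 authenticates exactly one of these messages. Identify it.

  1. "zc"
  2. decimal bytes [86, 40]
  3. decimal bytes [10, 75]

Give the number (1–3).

Key decimal bytes [203, 134, 188, 252, 70] = cb 86 bc fc 46 is exactly B = 5 bytes: K' = cb 86 bc fc 46.
K' ⊕ ipad = fd b0 8a ca 70; K' ⊕ opad = 97 da e0 a0 1a.
m1: inner = H(fd b0 8a ca 70 7a 63) = 4e; tag = H(97 da e0 a0 1a 4e) = 59
m2: inner = H(fd b0 8a ca 70 56 28) = ef; tag = H(97 da e0 a0 1a ef) = fa
m3: inner = H(fd b0 8a ca 70 0a 4b) = c6; tag = H(97 da e0 a0 1a c6) = d1 ← matches

3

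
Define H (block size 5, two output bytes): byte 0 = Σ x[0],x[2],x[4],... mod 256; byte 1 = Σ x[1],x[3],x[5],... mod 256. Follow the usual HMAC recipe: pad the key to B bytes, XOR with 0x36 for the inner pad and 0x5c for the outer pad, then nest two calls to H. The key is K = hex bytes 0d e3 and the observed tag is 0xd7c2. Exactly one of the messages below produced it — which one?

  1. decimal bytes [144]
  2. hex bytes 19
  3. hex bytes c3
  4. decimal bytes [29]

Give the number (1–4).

Key hex bytes 0d e3 is 2 bytes ≤ B = 5; zero-pad to 5 bytes: K' = 0d e3 00 00 00.
K' ⊕ ipad = 3b d5 36 36 36; K' ⊕ opad = 51 bf 5c 5c 5c.
m1: inner = H(3b d5 36 36 36 90) = a7 9b; tag = H(51 bf 5c 5c 5c a7 9b) = a4c2
m2: inner = H(3b d5 36 36 36 19) = a7 24; tag = H(51 bf 5c 5c 5c a7 24) = 2dc2
m3: inner = H(3b d5 36 36 36 c3) = a7 ce; tag = H(51 bf 5c 5c 5c a7 ce) = d7c2 ← matches
m4: inner = H(3b d5 36 36 36 1d) = a7 28; tag = H(51 bf 5c 5c 5c a7 28) = 31c2

3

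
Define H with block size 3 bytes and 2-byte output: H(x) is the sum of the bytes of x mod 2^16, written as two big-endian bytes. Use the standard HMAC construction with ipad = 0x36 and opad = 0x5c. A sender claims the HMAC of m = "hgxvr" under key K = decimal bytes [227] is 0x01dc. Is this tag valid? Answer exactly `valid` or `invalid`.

Key decimal bytes [227] = e3 is 1 byte ≤ B = 3; zero-pad to 3 bytes: K' = e3 00 00.
K' ⊕ ipad = d5 36 36; K' ⊕ opad = bf 5c 5c.
Inner hash: sum = 213+54+54+104+103+120+118+114 = 880 → 03 70.
Outer hash (recomputed tag): sum = 191+92+92+3+112 = 490 → 01 ea.
Recomputed tag = 01ea; claimed = 01dc → mismatch.

invalid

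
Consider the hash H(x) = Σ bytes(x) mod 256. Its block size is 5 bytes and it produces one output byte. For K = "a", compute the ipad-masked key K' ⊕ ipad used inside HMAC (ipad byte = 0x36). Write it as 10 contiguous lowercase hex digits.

5736363636

Key "a" = 61 is 1 byte ≤ B = 5; zero-pad to 5 bytes: K' = 61 00 00 00 00.
XOR each byte with 0x36: 61⊕36=57, 00⊕36=36, 00⊕36=36, 00⊕36=36, 00⊕36=36.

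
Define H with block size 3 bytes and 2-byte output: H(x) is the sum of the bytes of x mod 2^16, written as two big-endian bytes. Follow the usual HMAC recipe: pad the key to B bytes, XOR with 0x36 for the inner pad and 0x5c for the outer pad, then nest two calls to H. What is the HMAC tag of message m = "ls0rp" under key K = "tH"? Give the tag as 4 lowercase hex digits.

0181

Key "tH" = 74 48 is 2 bytes ≤ B = 3; zero-pad to 3 bytes: K' = 74 48 00.
K' ⊕ ipad = 42 7e 36.  K' ⊕ opad = 28 14 5c.
Inner input = (K'⊕ipad) ∥ m = 42 7e 36 ∥ 6c 73 30 72 70.
Inner hash: sum = 66+126+54+108+115+48+114+112 = 743 → 02 e7.
Outer input = (K'⊕opad) ∥ inner = 28 14 5c ∥ 02 e7.
Outer hash (tag): sum = 40+20+92+2+231 = 385 → 01 81.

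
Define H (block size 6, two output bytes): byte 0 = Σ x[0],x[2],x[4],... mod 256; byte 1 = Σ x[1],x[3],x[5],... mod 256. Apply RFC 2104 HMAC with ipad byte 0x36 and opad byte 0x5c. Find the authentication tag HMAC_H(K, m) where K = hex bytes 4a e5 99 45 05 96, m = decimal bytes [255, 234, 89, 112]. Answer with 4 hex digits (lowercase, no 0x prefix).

Key hex bytes 4a e5 99 45 05 96 is exactly B = 6 bytes: K' = 4a e5 99 45 05 96.
K' ⊕ ipad = 7c d3 af 73 33 a0.  K' ⊕ opad = 16 b9 c5 19 59 ca.
Inner input = (K'⊕ipad) ∥ m = 7c d3 af 73 33 a0 ∥ ff ea 59 70.
Inner hash: even-index sum = 694 mod 256 = 182; odd-index sum = 832 mod 256 = 64 → b6 40.
Outer input = (K'⊕opad) ∥ inner = 16 b9 c5 19 59 ca ∥ b6 40.
Outer hash (tag): even-index sum = 490 mod 256 = 234; odd-index sum = 476 mod 256 = 220 → ea dc.

eadc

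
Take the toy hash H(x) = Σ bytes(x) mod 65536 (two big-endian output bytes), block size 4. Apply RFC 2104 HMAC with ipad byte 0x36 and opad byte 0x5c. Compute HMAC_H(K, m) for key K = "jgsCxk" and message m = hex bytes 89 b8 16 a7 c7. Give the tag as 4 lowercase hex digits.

Key "jgsCxk" = 6a 67 73 43 78 6b is 6 bytes > B = 4, so hash it first: H(key) = 02 6a, then zero-pad to 4 bytes: K' = 02 6a 00 00.
K' ⊕ ipad = 34 5c 36 36.  K' ⊕ opad = 5e 36 5c 5c.
Inner input = (K'⊕ipad) ∥ m = 34 5c 36 36 ∥ 89 b8 16 a7 c7.
Inner hash: sum = 52+92+54+54+137+184+22+167+199 = 961 → 03 c1.
Outer input = (K'⊕opad) ∥ inner = 5e 36 5c 5c ∥ 03 c1.
Outer hash (tag): sum = 94+54+92+92+3+193 = 528 → 02 10.

0210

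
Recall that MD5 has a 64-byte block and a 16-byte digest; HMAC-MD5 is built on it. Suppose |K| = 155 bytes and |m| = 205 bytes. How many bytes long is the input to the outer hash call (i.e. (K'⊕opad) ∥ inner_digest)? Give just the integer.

Key is 155 > 64 bytes, so it is hashed to 16 bytes then zero-padded to 64: |K'| = 64.
Outer input = (K'⊕opad) ∥ H(inner) → 64 + 16 = 80 bytes.

80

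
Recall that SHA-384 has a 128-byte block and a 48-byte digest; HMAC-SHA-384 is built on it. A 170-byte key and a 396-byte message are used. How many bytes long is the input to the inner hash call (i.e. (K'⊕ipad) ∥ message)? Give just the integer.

Key is 170 > 128 bytes, so it is hashed to 48 bytes then zero-padded to 128: |K'| = 128.
Inner input = (K'⊕ipad) ∥ m → 128 + 396 = 524 bytes.

524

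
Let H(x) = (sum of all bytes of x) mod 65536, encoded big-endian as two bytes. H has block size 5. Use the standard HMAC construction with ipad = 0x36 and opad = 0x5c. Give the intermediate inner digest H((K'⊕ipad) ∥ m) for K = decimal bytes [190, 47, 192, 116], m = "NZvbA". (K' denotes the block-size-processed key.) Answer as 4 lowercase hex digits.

Key decimal bytes [190, 47, 192, 116] = be 2f c0 74 is 4 bytes ≤ B = 5; zero-pad to 5 bytes: K' = be 2f c0 74 00.
K' ⊕ ipad = 88 19 f6 42 36.
Inner input = 88 19 f6 42 36 ∥ 4e 5a 76 62 41.
Inner hash: sum = 136+25+246+66+54+78+90+118+98+65 = 976 → 03 d0.

03d0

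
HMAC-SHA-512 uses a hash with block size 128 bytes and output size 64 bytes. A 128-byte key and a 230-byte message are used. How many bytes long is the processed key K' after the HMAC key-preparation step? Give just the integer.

Key is 128 ≤ 128 bytes, zero-padded: |K'| = 128.

128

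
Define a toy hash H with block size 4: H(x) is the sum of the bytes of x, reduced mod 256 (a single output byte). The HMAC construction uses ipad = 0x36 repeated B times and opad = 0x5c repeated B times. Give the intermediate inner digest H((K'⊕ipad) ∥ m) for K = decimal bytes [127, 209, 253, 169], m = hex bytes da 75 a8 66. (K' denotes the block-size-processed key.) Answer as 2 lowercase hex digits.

Key decimal bytes [127, 209, 253, 169] = 7f d1 fd a9 is exactly B = 4 bytes: K' = 7f d1 fd a9.
K' ⊕ ipad = 49 e7 cb 9f.
Inner input = 49 e7 cb 9f ∥ da 75 a8 66.
Inner hash: sum = 73+231+203+159+218+117+168+102 = 1271; mod 256 = 247 → f7.

f7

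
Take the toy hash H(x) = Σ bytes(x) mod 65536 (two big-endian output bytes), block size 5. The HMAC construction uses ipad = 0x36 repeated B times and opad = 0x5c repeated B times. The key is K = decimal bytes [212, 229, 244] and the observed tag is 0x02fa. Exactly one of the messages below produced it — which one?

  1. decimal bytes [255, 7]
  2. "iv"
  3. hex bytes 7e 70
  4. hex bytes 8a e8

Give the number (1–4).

Key decimal bytes [212, 229, 244] = d4 e5 f4 is 3 bytes ≤ B = 5; zero-pad to 5 bytes: K' = d4 e5 f4 00 00.
K' ⊕ ipad = e2 d3 c2 36 36; K' ⊕ opad = 88 b9 a8 5c 5c.
m1: inner = H(e2 d3 c2 36 36 ff 07) = 03 e9; tag = H(88 b9 a8 5c 5c 03 e9) = 038d
m2: inner = H(e2 d3 c2 36 36 69 76) = 03 c2; tag = H(88 b9 a8 5c 5c 03 c2) = 0366
m3: inner = H(e2 d3 c2 36 36 7e 70) = 03 d1; tag = H(88 b9 a8 5c 5c 03 d1) = 0375
m4: inner = H(e2 d3 c2 36 36 8a e8) = 04 55; tag = H(88 b9 a8 5c 5c 04 55) = 02fa ← matches

4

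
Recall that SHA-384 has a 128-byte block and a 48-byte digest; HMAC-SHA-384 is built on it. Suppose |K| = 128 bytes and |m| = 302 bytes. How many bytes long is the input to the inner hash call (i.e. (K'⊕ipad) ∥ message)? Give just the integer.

430

Key is 128 ≤ 128 bytes, zero-padded: |K'| = 128.
Inner input = (K'⊕ipad) ∥ m → 128 + 302 = 430 bytes.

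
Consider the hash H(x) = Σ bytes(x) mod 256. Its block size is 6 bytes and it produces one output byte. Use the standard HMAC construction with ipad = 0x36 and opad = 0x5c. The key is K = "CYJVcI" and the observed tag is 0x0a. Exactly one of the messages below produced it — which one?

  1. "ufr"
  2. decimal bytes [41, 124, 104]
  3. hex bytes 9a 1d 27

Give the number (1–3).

3

Key "CYJVcI" = 43 59 4a 56 63 49 is exactly B = 6 bytes: K' = 43 59 4a 56 63 49.
K' ⊕ ipad = 75 6f 7c 60 55 7f; K' ⊕ opad = 1f 05 16 0a 3f 15.
m1: inner = H(75 6f 7c 60 55 7f 75 66 72) = e1; tag = H(1f 05 16 0a 3f 15 e1) = 79
m2: inner = H(75 6f 7c 60 55 7f 29 7c 68) = a1; tag = H(1f 05 16 0a 3f 15 a1) = 39
m3: inner = H(75 6f 7c 60 55 7f 9a 1d 27) = 72; tag = H(1f 05 16 0a 3f 15 72) = 0a ← matches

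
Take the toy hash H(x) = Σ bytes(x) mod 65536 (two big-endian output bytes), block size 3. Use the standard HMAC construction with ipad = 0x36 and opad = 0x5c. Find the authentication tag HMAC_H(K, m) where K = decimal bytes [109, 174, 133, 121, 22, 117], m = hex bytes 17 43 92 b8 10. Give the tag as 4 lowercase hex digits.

0264

Key decimal bytes [109, 174, 133, 121, 22, 117] = 6d ae 85 79 16 75 is 6 bytes > B = 3, so hash it first: H(key) = 02 a4, then zero-pad to 3 bytes: K' = 02 a4 00.
K' ⊕ ipad = 34 92 36.  K' ⊕ opad = 5e f8 5c.
Inner input = (K'⊕ipad) ∥ m = 34 92 36 ∥ 17 43 92 b8 10.
Inner hash: sum = 52+146+54+23+67+146+184+16 = 688 → 02 b0.
Outer input = (K'⊕opad) ∥ inner = 5e f8 5c ∥ 02 b0.
Outer hash (tag): sum = 94+248+92+2+176 = 612 → 02 64.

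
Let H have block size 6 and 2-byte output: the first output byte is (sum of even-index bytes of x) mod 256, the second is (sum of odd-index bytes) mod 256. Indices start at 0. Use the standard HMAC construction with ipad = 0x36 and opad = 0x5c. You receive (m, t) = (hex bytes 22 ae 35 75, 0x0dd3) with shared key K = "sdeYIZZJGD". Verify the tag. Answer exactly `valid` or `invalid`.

Key "sdeYIZZJGD" = 73 64 65 59 49 5a 5a 4a 47 44 is 10 bytes > B = 6, so hash it first: H(key) = c2 a5, then zero-pad to 6 bytes: K' = c2 a5 00 00 00 00.
K' ⊕ ipad = f4 93 36 36 36 36; K' ⊕ opad = 9e f9 5c 5c 5c 5c.
Inner hash: even-index sum = 439 mod 256 = 183; odd-index sum = 546 mod 256 = 34 → b7 22.
Outer hash (recomputed tag): even-index sum = 525 mod 256 = 13; odd-index sum = 467 mod 256 = 211 → 0d d3.
Recomputed tag = 0dd3; claimed = 0dd3 → match.

valid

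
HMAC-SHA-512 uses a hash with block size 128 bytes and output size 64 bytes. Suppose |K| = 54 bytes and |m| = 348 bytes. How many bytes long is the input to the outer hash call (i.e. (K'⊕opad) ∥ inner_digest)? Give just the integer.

Key is 54 ≤ 128 bytes, zero-padded: |K'| = 128.
Outer input = (K'⊕opad) ∥ H(inner) → 128 + 64 = 192 bytes.

192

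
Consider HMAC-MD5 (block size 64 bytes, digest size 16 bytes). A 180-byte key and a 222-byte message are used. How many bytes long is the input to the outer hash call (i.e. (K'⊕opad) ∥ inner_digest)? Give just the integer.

80

Key is 180 > 64 bytes, so it is hashed to 16 bytes then zero-padded to 64: |K'| = 64.
Outer input = (K'⊕opad) ∥ H(inner) → 64 + 16 = 80 bytes.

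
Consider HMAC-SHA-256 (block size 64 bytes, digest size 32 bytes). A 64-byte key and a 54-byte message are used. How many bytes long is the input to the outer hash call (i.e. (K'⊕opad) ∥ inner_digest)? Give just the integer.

Key is 64 ≤ 64 bytes, zero-padded: |K'| = 64.
Outer input = (K'⊕opad) ∥ H(inner) → 64 + 32 = 96 bytes.

96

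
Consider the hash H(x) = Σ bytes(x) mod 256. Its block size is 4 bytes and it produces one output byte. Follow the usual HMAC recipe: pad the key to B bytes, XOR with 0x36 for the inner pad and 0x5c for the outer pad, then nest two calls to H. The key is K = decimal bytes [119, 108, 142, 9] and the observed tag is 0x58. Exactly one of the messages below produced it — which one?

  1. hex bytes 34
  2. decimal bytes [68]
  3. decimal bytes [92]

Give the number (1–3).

2

Key decimal bytes [119, 108, 142, 9] = 77 6c 8e 09 is exactly B = 4 bytes: K' = 77 6c 8e 09.
K' ⊕ ipad = 41 5a b8 3f; K' ⊕ opad = 2b 30 d2 55.
m1: inner = H(41 5a b8 3f 34) = c6; tag = H(2b 30 d2 55 c6) = 48
m2: inner = H(41 5a b8 3f 44) = d6; tag = H(2b 30 d2 55 d6) = 58 ← matches
m3: inner = H(41 5a b8 3f 5c) = ee; tag = H(2b 30 d2 55 ee) = 70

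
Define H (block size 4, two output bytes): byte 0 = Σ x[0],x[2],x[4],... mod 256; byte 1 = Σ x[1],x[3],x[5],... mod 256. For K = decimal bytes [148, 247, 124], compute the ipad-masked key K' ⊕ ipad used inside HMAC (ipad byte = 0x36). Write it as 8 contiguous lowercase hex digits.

a2c14a36

Key decimal bytes [148, 247, 124] = 94 f7 7c is 3 bytes ≤ B = 4; zero-pad to 4 bytes: K' = 94 f7 7c 00.
XOR each byte with 0x36: 94⊕36=a2, f7⊕36=c1, 7c⊕36=4a, 00⊕36=36.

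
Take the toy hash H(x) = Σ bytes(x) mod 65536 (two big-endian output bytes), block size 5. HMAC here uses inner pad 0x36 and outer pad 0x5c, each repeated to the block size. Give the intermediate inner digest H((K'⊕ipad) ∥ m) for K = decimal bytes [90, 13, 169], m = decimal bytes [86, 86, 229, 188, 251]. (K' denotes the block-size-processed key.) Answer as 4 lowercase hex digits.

Key decimal bytes [90, 13, 169] = 5a 0d a9 is 3 bytes ≤ B = 5; zero-pad to 5 bytes: K' = 5a 0d a9 00 00.
K' ⊕ ipad = 6c 3b 9f 36 36.
Inner input = 6c 3b 9f 36 36 ∥ 56 56 e5 bc fb.
Inner hash: sum = 108+59+159+54+54+86+86+229+188+251 = 1274 → 04 fa.

04fa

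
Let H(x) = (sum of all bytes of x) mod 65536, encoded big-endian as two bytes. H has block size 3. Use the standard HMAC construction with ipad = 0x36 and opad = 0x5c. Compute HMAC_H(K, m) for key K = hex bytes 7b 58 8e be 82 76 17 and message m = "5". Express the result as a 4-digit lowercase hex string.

Key hex bytes 7b 58 8e be 82 76 17 is 7 bytes > B = 3, so hash it first: H(key) = 03 2e, then zero-pad to 3 bytes: K' = 03 2e 00.
K' ⊕ ipad = 35 18 36.  K' ⊕ opad = 5f 72 5c.
Inner input = (K'⊕ipad) ∥ m = 35 18 36 ∥ 35.
Inner hash: sum = 53+24+54+53 = 184 → 00 b8.
Outer input = (K'⊕opad) ∥ inner = 5f 72 5c ∥ 00 b8.
Outer hash (tag): sum = 95+114+92+0+184 = 485 → 01 e5.

01e5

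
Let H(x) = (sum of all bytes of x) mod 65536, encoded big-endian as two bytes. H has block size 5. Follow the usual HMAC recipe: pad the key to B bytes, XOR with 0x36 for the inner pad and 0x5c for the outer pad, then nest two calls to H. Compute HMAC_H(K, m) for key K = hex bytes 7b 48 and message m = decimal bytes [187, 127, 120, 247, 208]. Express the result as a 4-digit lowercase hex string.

Key hex bytes 7b 48 is 2 bytes ≤ B = 5; zero-pad to 5 bytes: K' = 7b 48 00 00 00.
K' ⊕ ipad = 4d 7e 36 36 36.  K' ⊕ opad = 27 14 5c 5c 5c.
Inner input = (K'⊕ipad) ∥ m = 4d 7e 36 36 36 ∥ bb 7f 78 f7 d0.
Inner hash: sum = 77+126+54+54+54+187+127+120+247+208 = 1254 → 04 e6.
Outer input = (K'⊕opad) ∥ inner = 27 14 5c 5c 5c ∥ 04 e6.
Outer hash (tag): sum = 39+20+92+92+92+4+230 = 569 → 02 39.

0239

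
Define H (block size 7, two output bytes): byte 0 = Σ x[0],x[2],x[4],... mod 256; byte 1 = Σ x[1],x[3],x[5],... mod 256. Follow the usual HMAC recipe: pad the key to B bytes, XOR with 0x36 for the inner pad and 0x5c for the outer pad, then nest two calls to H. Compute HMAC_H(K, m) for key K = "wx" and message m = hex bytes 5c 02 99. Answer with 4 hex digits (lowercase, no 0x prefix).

eec1

Key "wx" = 77 78 is 2 bytes ≤ B = 7; zero-pad to 7 bytes: K' = 77 78 00 00 00 00 00.
K' ⊕ ipad = 41 4e 36 36 36 36 36.  K' ⊕ opad = 2b 24 5c 5c 5c 5c 5c.
Inner input = (K'⊕ipad) ∥ m = 41 4e 36 36 36 36 36 ∥ 5c 02 99.
Inner hash: even-index sum = 229 mod 256 = 229; odd-index sum = 431 mod 256 = 175 → e5 af.
Outer input = (K'⊕opad) ∥ inner = 2b 24 5c 5c 5c 5c 5c ∥ e5 af.
Outer hash (tag): even-index sum = 494 mod 256 = 238; odd-index sum = 449 mod 256 = 193 → ee c1.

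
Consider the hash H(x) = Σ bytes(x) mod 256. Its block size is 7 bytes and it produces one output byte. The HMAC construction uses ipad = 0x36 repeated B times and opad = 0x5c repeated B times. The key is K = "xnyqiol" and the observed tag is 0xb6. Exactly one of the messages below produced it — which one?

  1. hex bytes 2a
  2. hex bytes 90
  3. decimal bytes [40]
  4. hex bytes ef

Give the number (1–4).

3

Key "xnyqiol" = 78 6e 79 71 69 6f 6c is exactly B = 7 bytes: K' = 78 6e 79 71 69 6f 6c.
K' ⊕ ipad = 4e 58 4f 47 5f 59 5a; K' ⊕ opad = 24 32 25 2d 35 33 30.
m1: inner = H(4e 58 4f 47 5f 59 5a 2a) = 78; tag = H(24 32 25 2d 35 33 30 78) = b8
m2: inner = H(4e 58 4f 47 5f 59 5a 90) = de; tag = H(24 32 25 2d 35 33 30 de) = 1e
m3: inner = H(4e 58 4f 47 5f 59 5a 28) = 76; tag = H(24 32 25 2d 35 33 30 76) = b6 ← matches
m4: inner = H(4e 58 4f 47 5f 59 5a ef) = 3d; tag = H(24 32 25 2d 35 33 30 3d) = 7d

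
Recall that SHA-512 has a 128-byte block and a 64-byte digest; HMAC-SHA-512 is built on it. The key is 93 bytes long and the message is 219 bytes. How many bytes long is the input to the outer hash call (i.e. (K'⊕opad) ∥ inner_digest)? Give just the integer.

Key is 93 ≤ 128 bytes, zero-padded: |K'| = 128.
Outer input = (K'⊕opad) ∥ H(inner) → 128 + 64 = 192 bytes.

192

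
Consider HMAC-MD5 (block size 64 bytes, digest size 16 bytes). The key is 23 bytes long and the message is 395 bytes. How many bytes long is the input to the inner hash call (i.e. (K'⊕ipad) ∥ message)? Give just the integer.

459

Key is 23 ≤ 64 bytes, zero-padded: |K'| = 64.
Inner input = (K'⊕ipad) ∥ m → 64 + 395 = 459 bytes.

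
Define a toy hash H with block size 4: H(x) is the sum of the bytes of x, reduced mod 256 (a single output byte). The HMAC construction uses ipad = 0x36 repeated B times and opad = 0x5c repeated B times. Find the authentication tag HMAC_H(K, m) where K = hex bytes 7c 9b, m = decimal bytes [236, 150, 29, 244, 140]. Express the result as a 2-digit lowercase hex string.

Key hex bytes 7c 9b is 2 bytes ≤ B = 4; zero-pad to 4 bytes: K' = 7c 9b 00 00.
K' ⊕ ipad = 4a ad 36 36.  K' ⊕ opad = 20 c7 5c 5c.
Inner input = (K'⊕ipad) ∥ m = 4a ad 36 36 ∥ ec 96 1d f4 8c.
Inner hash: sum = 74+173+54+54+236+150+29+244+140 = 1154; mod 256 = 130 → 82.
Outer input = (K'⊕opad) ∥ inner = 20 c7 5c 5c ∥ 82.
Outer hash (tag): sum = 32+199+92+92+130 = 545; mod 256 = 33 → 21.

21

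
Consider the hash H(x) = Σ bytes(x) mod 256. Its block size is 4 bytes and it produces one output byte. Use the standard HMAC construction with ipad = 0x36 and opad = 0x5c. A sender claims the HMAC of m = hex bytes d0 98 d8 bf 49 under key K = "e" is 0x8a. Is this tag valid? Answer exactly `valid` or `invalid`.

Key "e" = 65 is 1 byte ≤ B = 4; zero-pad to 4 bytes: K' = 65 00 00 00.
K' ⊕ ipad = 53 36 36 36; K' ⊕ opad = 39 5c 5c 5c.
Inner hash: sum = 83+54+54+54+208+152+216+191+73 = 1085; mod 256 = 61 → 3d.
Outer hash (recomputed tag): sum = 57+92+92+92+61 = 394; mod 256 = 138 → 8a.
Recomputed tag = 8a; claimed = 8a → match.

valid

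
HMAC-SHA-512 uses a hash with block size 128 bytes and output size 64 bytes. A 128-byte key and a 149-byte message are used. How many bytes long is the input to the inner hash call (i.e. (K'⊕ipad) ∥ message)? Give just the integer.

Key is 128 ≤ 128 bytes, zero-padded: |K'| = 128.
Inner input = (K'⊕ipad) ∥ m → 128 + 149 = 277 bytes.

277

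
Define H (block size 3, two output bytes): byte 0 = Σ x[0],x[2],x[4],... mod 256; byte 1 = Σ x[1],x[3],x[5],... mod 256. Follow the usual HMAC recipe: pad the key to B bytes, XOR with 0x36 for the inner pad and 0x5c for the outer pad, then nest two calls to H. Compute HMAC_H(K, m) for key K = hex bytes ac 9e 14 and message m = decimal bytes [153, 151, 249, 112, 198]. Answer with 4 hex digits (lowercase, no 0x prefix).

Key hex bytes ac 9e 14 is exactly B = 3 bytes: K' = ac 9e 14.
K' ⊕ ipad = 9a a8 22.  K' ⊕ opad = f0 c2 48.
Inner input = (K'⊕ipad) ∥ m = 9a a8 22 ∥ 99 97 f9 70 c6.
Inner hash: even-index sum = 451 mod 256 = 195; odd-index sum = 768 mod 256 = 0 → c3 00.
Outer input = (K'⊕opad) ∥ inner = f0 c2 48 ∥ c3 00.
Outer hash (tag): even-index sum = 312 mod 256 = 56; odd-index sum = 389 mod 256 = 133 → 38 85.

3885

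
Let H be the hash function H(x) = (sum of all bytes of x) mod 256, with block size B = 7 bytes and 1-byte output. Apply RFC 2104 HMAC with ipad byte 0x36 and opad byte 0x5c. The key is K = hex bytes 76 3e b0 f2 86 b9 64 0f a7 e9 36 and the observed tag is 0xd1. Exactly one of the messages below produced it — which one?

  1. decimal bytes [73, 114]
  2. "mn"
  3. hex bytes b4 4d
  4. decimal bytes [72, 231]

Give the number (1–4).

Key hex bytes 76 3e b0 f2 86 b9 64 0f a7 e9 36 is 11 bytes > B = 7, so hash it first: H(key) = ce, then zero-pad to 7 bytes: K' = ce 00 00 00 00 00 00.
K' ⊕ ipad = f8 36 36 36 36 36 36; K' ⊕ opad = 92 5c 5c 5c 5c 5c 5c.
m1: inner = H(f8 36 36 36 36 36 36 49 72) = f7; tag = H(92 5c 5c 5c 5c 5c 5c f7) = b1
m2: inner = H(f8 36 36 36 36 36 36 6d 6e) = 17; tag = H(92 5c 5c 5c 5c 5c 5c 17) = d1 ← matches
m3: inner = H(f8 36 36 36 36 36 36 b4 4d) = 3d; tag = H(92 5c 5c 5c 5c 5c 5c 3d) = f7
m4: inner = H(f8 36 36 36 36 36 36 48 e7) = 6b; tag = H(92 5c 5c 5c 5c 5c 5c 6b) = 25

2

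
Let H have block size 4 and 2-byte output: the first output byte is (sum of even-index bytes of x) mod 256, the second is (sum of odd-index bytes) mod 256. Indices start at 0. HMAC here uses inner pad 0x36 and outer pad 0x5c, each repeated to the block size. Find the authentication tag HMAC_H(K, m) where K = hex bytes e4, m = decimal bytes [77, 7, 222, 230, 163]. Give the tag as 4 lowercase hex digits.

Key hex bytes e4 is 1 byte ≤ B = 4; zero-pad to 4 bytes: K' = e4 00 00 00.
K' ⊕ ipad = d2 36 36 36.  K' ⊕ opad = b8 5c 5c 5c.
Inner input = (K'⊕ipad) ∥ m = d2 36 36 36 ∥ 4d 07 de e6 a3.
Inner hash: even-index sum = 726 mod 256 = 214; odd-index sum = 345 mod 256 = 89 → d6 59.
Outer input = (K'⊕opad) ∥ inner = b8 5c 5c 5c ∥ d6 59.
Outer hash (tag): even-index sum = 490 mod 256 = 234; odd-index sum = 273 mod 256 = 17 → ea 11.

ea11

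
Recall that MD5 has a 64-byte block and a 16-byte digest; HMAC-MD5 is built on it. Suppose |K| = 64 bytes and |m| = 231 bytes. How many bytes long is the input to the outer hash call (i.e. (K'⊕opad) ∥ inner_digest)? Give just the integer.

80

Key is 64 ≤ 64 bytes, zero-padded: |K'| = 64.
Outer input = (K'⊕opad) ∥ H(inner) → 64 + 16 = 80 bytes.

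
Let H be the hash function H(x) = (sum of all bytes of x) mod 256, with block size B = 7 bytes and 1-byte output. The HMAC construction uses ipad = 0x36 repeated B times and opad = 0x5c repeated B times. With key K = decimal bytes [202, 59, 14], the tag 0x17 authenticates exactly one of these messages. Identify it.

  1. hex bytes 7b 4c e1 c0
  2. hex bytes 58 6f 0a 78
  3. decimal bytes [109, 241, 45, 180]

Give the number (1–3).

3

Key decimal bytes [202, 59, 14] = ca 3b 0e is 3 bytes ≤ B = 7; zero-pad to 7 bytes: K' = ca 3b 0e 00 00 00 00.
K' ⊕ ipad = fc 0d 38 36 36 36 36; K' ⊕ opad = 96 67 52 5c 5c 5c 5c.
m1: inner = H(fc 0d 38 36 36 36 36 7b 4c e1 c0) = 81; tag = H(96 67 52 5c 5c 5c 5c 81) = 40
m2: inner = H(fc 0d 38 36 36 36 36 58 6f 0a 78) = 62; tag = H(96 67 52 5c 5c 5c 5c 62) = 21
m3: inner = H(fc 0d 38 36 36 36 36 6d f1 2d b4) = 58; tag = H(96 67 52 5c 5c 5c 5c 58) = 17 ← matches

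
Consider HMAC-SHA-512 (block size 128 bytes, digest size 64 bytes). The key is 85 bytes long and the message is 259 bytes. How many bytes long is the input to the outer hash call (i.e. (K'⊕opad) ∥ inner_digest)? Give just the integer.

192

Key is 85 ≤ 128 bytes, zero-padded: |K'| = 128.
Outer input = (K'⊕opad) ∥ H(inner) → 128 + 64 = 192 bytes.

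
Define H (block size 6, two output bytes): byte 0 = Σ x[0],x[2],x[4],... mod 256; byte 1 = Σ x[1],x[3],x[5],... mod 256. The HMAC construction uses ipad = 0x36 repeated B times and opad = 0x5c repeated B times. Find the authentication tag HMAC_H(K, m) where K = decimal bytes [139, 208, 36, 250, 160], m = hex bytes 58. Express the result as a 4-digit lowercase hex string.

Key decimal bytes [139, 208, 36, 250, 160] = 8b d0 24 fa a0 is 5 bytes ≤ B = 6; zero-pad to 6 bytes: K' = 8b d0 24 fa a0 00.
K' ⊕ ipad = bd e6 12 cc 96 36.  K' ⊕ opad = d7 8c 78 a6 fc 5c.
Inner input = (K'⊕ipad) ∥ m = bd e6 12 cc 96 36 ∥ 58.
Inner hash: even-index sum = 445 mod 256 = 189; odd-index sum = 488 mod 256 = 232 → bd e8.
Outer input = (K'⊕opad) ∥ inner = d7 8c 78 a6 fc 5c ∥ bd e8.
Outer hash (tag): even-index sum = 776 mod 256 = 8; odd-index sum = 630 mod 256 = 118 → 08 76.

0876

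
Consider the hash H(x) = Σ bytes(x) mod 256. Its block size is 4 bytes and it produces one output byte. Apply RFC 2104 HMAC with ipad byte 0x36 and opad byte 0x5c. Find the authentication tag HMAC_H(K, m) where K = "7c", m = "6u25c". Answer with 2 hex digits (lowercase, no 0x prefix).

Key "7c" = 37 63 is 2 bytes ≤ B = 4; zero-pad to 4 bytes: K' = 37 63 00 00.
K' ⊕ ipad = 01 55 36 36.  K' ⊕ opad = 6b 3f 5c 5c.
Inner input = (K'⊕ipad) ∥ m = 01 55 36 36 ∥ 36 75 32 35 63.
Inner hash: sum = 1+85+54+54+54+117+50+53+99 = 567; mod 256 = 55 → 37.
Outer input = (K'⊕opad) ∥ inner = 6b 3f 5c 5c ∥ 37.
Outer hash (tag): sum = 107+63+92+92+55 = 409; mod 256 = 153 → 99.

99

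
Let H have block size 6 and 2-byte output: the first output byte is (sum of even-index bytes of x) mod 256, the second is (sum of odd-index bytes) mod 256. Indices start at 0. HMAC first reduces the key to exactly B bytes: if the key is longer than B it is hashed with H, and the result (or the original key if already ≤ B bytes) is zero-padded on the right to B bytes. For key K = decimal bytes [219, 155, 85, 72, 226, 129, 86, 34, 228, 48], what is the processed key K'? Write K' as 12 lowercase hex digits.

|K| = 10 > B = 6, so first hash the key.
H(K): even-index sum = 844 mod 256 = 76; odd-index sum = 438 mod 256 = 182 → 4c b6.
Zero-pad H(K) = 4c b6 to 6 bytes: K' = 4c b6 00 00 00 00.

4cb600000000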